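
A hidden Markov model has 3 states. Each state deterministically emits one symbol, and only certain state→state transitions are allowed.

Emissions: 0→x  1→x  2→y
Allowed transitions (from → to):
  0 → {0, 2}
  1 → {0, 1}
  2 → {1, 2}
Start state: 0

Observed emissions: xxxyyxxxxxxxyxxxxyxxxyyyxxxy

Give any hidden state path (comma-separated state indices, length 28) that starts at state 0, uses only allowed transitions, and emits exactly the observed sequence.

  0: obs=x cand={0,1} pick 0 [start]
  1: obs=x cand={0,1} pick 0 [0->0 ok]
  2: obs=x cand={0,1} pick 0 [0->0 ok]
  3: obs=y cand={2} pick 2 [0->2 ok]
  4: obs=y cand={2} pick 2 [2->2 ok]
  5: obs=x cand={0,1} pick 1 [2->1 ok]
  6: obs=x cand={0,1} pick 1 [1->1 ok]
  7: obs=x cand={0,1} pick 1 [1->1 ok]
  8: obs=x cand={0,1} pick 1 [1->1 ok]
  9: obs=x cand={0,1} pick 1 [1->1 ok]
  10: obs=x cand={0,1} pick 1 [1->1 ok]
  11: obs=x cand={0,1} pick 0 [1->0 ok]
  12: obs=y cand={2} pick 2 [0->2 ok]
  13: obs=x cand={0,1} pick 1 [2->1 ok]
  14: obs=x cand={0,1} pick 1 [1->1 ok]
  15: obs=x cand={0,1} pick 1 [1->1 ok]
  16: obs=x cand={0,1} pick 0 [1->0 ok]
  17: obs=y cand={2} pick 2 [0->2 ok]
  18: obs=x cand={0,1} pick 1 [2->1 ok]
  19: obs=x cand={0,1} pick 0 [1->0 ok]
  20: obs=x cand={0,1} pick 0 [0->0 ok]
  21: obs=y cand={2} pick 2 [0->2 ok]
  22: obs=y cand={2} pick 2 [2->2 ok]
  23: obs=y cand={2} pick 2 [2->2 ok]
  24: obs=x cand={0,1} pick 1 [2->1 ok]
  25: obs=x cand={0,1} pick 1 [1->1 ok]
  26: obs=x cand={0,1} pick 0 [1->0 ok]
  27: obs=y cand={2} pick 2 [0->2 ok]

0,0,0,2,2,1,1,1,1,1,1,0,2,1,1,1,0,2,1,0,0,2,2,2,1,1,0,2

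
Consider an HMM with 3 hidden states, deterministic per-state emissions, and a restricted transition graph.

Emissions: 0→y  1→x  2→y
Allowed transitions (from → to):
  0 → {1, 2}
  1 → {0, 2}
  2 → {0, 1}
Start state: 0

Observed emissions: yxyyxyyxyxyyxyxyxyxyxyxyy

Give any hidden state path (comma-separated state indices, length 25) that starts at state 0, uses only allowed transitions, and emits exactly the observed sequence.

0,1,2,0,1,2,0,1,0,1,0,2,1,2,1,2,1,0,1,0,1,0,1,2,0

  [0] y  {0,2}  => 0  start
  [1] x  {1}  => 1  0->1 ok
  [2] y  {0,2}  => 2  1->2 ok
  [3] y  {0,2}  => 0  2->0 ok
  [4] x  {1}  => 1  0->1 ok
  [5] y  {0,2}  => 2  1->2 ok
  [6] y  {0,2}  => 0  2->0 ok
  [7] x  {1}  => 1  0->1 ok
  [8] y  {0,2}  => 0  1->0 ok
  [9] x  {1}  => 1  0->1 ok
  [10] y  {0,2}  => 0  1->0 ok
  [11] y  {0,2}  => 2  0->2 ok
  [12] x  {1}  => 1  2->1 ok
  [13] y  {0,2}  => 2  1->2 ok
  [14] x  {1}  => 1  2->1 ok
  [15] y  {0,2}  => 2  1->2 ok
  [16] x  {1}  => 1  2->1 ok
  [17] y  {0,2}  => 0  1->0 ok
  [18] x  {1}  => 1  0->1 ok
  [19] y  {0,2}  => 0  1->0 ok
  [20] x  {1}  => 1  0->1 ok
  [21] y  {0,2}  => 0  1->0 ok
  [22] x  {1}  => 1  0->1 ok
  [23] y  {0,2}  => 2  1->2 ok
  [24] y  {0,2}  => 0  2->0 ok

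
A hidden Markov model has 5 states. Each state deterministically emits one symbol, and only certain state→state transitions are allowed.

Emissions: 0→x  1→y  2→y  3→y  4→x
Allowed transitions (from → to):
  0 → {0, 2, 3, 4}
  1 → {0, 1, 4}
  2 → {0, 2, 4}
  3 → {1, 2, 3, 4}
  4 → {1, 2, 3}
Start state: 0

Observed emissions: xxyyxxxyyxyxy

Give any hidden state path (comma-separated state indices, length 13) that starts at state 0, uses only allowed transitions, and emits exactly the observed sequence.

0,4,1,1,0,0,4,2,2,4,1,4,2

  0: obs=x cand={0,4} pick 0 [start]
  1: obs=x cand={0,4} pick 4 [0->4 ok]
  2: obs=y cand={1,2,3} pick 1 [4->1 ok]
  3: obs=y cand={1,2,3} pick 1 [1->1 ok]
  4: obs=x cand={0,4} pick 0 [1->0 ok]
  5: obs=x cand={0,4} pick 0 [0->0 ok]
  6: obs=x cand={0,4} pick 4 [0->4 ok]
  7: obs=y cand={1,2,3} pick 2 [4->2 ok]
  8: obs=y cand={1,2,3} pick 2 [2->2 ok]
  9: obs=x cand={0,4} pick 4 [2->4 ok]
  10: obs=y cand={1,2,3} pick 1 [4->1 ok]
  11: obs=x cand={0,4} pick 4 [1->4 ok]
  12: obs=y cand={1,2,3} pick 2 [4->2 ok]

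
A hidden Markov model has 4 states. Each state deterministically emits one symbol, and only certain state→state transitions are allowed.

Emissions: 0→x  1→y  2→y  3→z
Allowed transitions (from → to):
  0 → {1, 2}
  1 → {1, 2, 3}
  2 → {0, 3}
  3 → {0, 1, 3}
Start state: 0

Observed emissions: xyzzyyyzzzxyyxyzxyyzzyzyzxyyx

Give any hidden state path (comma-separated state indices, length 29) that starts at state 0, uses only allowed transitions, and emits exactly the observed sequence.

  pos 0: x in {0}, choose 0; start
  pos 1: y in {1,2}, choose 2; 0->2 ok
  pos 2: z in {3}, choose 3; 2->3 ok
  pos 3: z in {3}, choose 3; 3->3 ok
  pos 4: y in {1,2}, choose 1; 3->1 ok
  pos 5: y in {1,2}, choose 1; 1->1 ok
  pos 6: y in {1,2}, choose 1; 1->1 ok
  pos 7: z in {3}, choose 3; 1->3 ok
  pos 8: z in {3}, choose 3; 3->3 ok
  pos 9: z in {3}, choose 3; 3->3 ok
  pos 10: x in {0}, choose 0; 3->0 ok
  pos 11: y in {1,2}, choose 1; 0->1 ok
  pos 12: y in {1,2}, choose 2; 1->2 ok
  pos 13: x in {0}, choose 0; 2->0 ok
  pos 14: y in {1,2}, choose 1; 0->1 ok
  pos 15: z in {3}, choose 3; 1->3 ok
  pos 16: x in {0}, choose 0; 3->0 ok
  pos 17: y in {1,2}, choose 1; 0->1 ok
  pos 18: y in {1,2}, choose 2; 1->2 ok
  pos 19: z in {3}, choose 3; 2->3 ok
  pos 20: z in {3}, choose 3; 3->3 ok
  pos 21: y in {1,2}, choose 1; 3->1 ok
  pos 22: z in {3}, choose 3; 1->3 ok
  pos 23: y in {1,2}, choose 1; 3->1 ok
  pos 24: z in {3}, choose 3; 1->3 ok
  pos 25: x in {0}, choose 0; 3->0 ok
  pos 26: y in {1,2}, choose 1; 0->1 ok
  pos 27: y in {1,2}, choose 2; 1->2 ok
  pos 28: x in {0}, choose 0; 2->0 ok

0,2,3,3,1,1,1,3,3,3,0,1,2,0,1,3,0,1,2,3,3,1,3,1,3,0,1,2,0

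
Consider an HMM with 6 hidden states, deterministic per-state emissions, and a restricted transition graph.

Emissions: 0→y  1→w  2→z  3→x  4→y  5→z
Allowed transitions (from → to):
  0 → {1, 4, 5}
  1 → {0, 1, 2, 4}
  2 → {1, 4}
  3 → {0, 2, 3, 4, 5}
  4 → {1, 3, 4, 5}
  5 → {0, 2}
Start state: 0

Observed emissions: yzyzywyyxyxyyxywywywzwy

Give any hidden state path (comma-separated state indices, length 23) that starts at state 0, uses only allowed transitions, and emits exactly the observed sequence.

  pos 0: y in {0,4}, choose 0; start
  pos 1: z in {2,5}, choose 5; 0->5 ok
  pos 2: y in {0,4}, choose 0; 5->0 ok
  pos 3: z in {2,5}, choose 5; 0->5 ok
  pos 4: y in {0,4}, choose 0; 5->0 ok
  pos 5: w in {1}, choose 1; 0->1 ok
  pos 6: y in {0,4}, choose 0; 1->0 ok
  pos 7: y in {0,4}, choose 4; 0->4 ok
  pos 8: x in {3}, choose 3; 4->3 ok
  pos 9: y in {0,4}, choose 4; 3->4 ok
  pos 10: x in {3}, choose 3; 4->3 ok
  pos 11: y in {0,4}, choose 0; 3->0 ok
  pos 12: y in {0,4}, choose 4; 0->4 ok
  pos 13: x in {3}, choose 3; 4->3 ok
  pos 14: y in {0,4}, choose 4; 3->4 ok
  pos 15: w in {1}, choose 1; 4->1 ok
  pos 16: y in {0,4}, choose 0; 1->0 ok
  pos 17: w in {1}, choose 1; 0->1 ok
  pos 18: y in {0,4}, choose 0; 1->0 ok
  pos 19: w in {1}, choose 1; 0->1 ok
  pos 20: z in {2,5}, choose 2; 1->2 ok
  pos 21: w in {1}, choose 1; 2->1 ok
  pos 22: y in {0,4}, choose 0; 1->0 ok

0,5,0,5,0,1,0,4,3,4,3,0,4,3,4,1,0,1,0,1,2,1,0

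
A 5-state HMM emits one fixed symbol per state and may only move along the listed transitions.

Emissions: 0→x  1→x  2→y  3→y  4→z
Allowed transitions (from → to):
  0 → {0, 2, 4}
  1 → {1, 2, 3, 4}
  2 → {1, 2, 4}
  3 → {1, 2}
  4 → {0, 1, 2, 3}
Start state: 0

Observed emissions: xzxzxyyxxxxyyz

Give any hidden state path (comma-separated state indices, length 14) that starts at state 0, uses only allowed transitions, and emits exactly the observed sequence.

  [0] x  {0,1}  => 0  start
  [1] z  {4}  => 4  0->4 ok
  [2] x  {0,1}  => 0  4->0 ok
  [3] z  {4}  => 4  0->4 ok
  [4] x  {0,1}  => 1  4->1 ok
  [5] y  {2,3}  => 2  1->2 ok
  [6] y  {2,3}  => 2  2->2 ok
  [7] x  {0,1}  => 1  2->1 ok
  [8] x  {0,1}  => 1  1->1 ok
  [9] x  {0,1}  => 1  1->1 ok
  [10] x  {0,1}  => 1  1->1 ok
  [11] y  {2,3}  => 3  1->3 ok
  [12] y  {2,3}  => 2  3->2 ok
  [13] z  {4}  => 4  2->4 ok

0,4,0,4,1,2,2,1,1,1,1,3,2,4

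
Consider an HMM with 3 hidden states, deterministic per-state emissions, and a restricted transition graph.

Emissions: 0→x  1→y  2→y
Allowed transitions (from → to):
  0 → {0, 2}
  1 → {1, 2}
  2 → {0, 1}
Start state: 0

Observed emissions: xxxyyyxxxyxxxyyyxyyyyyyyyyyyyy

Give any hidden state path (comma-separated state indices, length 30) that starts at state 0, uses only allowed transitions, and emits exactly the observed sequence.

  0: obs=x cand={0} pick 0 [start]
  1: obs=x cand={0} pick 0 [0->0 ok]
  2: obs=x cand={0} pick 0 [0->0 ok]
  3: obs=y cand={1,2} pick 2 [0->2 ok]
  4: obs=y cand={1,2} pick 1 [2->1 ok]
  5: obs=y cand={1,2} pick 2 [1->2 ok]
  6: obs=x cand={0} pick 0 [2->0 ok]
  7: obs=x cand={0} pick 0 [0->0 ok]
  8: obs=x cand={0} pick 0 [0->0 ok]
  9: obs=y cand={1,2} pick 2 [0->2 ok]
  10: obs=x cand={0} pick 0 [2->0 ok]
  11: obs=x cand={0} pick 0 [0->0 ok]
  12: obs=x cand={0} pick 0 [0->0 ok]
  13: obs=y cand={1,2} pick 2 [0->2 ok]
  14: obs=y cand={1,2} pick 1 [2->1 ok]
  15: obs=y cand={1,2} pick 2 [1->2 ok]
  16: obs=x cand={0} pick 0 [2->0 ok]
  17: obs=y cand={1,2} pick 2 [0->2 ok]
  18: obs=y cand={1,2} pick 1 [2->1 ok]
  19: obs=y cand={1,2} pick 2 [1->2 ok]
  20: obs=y cand={1,2} pick 1 [2->1 ok]
  21: obs=y cand={1,2} pick 2 [1->2 ok]
  22: obs=y cand={1,2} pick 1 [2->1 ok]
  23: obs=y cand={1,2} pick 1 [1->1 ok]
  24: obs=y cand={1,2} pick 1 [1->1 ok]
  25: obs=y cand={1,2} pick 1 [1->1 ok]
  26: obs=y cand={1,2} pick 2 [1->2 ok]
  27: obs=y cand={1,2} pick 1 [2->1 ok]
  28: obs=y cand={1,2} pick 1 [1->1 ok]
  29: obs=y cand={1,2} pick 2 [1->2 ok]

0,0,0,2,1,2,0,0,0,2,0,0,0,2,1,2,0,2,1,2,1,2,1,1,1,1,2,1,1,2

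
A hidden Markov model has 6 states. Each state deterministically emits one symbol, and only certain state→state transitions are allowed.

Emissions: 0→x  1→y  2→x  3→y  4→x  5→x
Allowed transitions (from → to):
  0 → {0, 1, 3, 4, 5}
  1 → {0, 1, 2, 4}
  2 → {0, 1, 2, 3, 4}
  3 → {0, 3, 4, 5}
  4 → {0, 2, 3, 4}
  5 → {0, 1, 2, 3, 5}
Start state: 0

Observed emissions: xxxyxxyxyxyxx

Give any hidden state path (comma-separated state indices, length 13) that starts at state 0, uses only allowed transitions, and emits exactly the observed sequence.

0,4,0,1,4,4,3,0,1,0,1,0,5

  pos 0: x in {0,2,4,5}, choose 0; start
  pos 1: x in {0,2,4,5}, choose 4; 0->4 ok
  pos 2: x in {0,2,4,5}, choose 0; 4->0 ok
  pos 3: y in {1,3}, choose 1; 0->1 ok
  pos 4: x in {0,2,4,5}, choose 4; 1->4 ok
  pos 5: x in {0,2,4,5}, choose 4; 4->4 ok
  pos 6: y in {1,3}, choose 3; 4->3 ok
  pos 7: x in {0,2,4,5}, choose 0; 3->0 ok
  pos 8: y in {1,3}, choose 1; 0->1 ok
  pos 9: x in {0,2,4,5}, choose 0; 1->0 ok
  pos 10: y in {1,3}, choose 1; 0->1 ok
  pos 11: x in {0,2,4,5}, choose 0; 1->0 ok
  pos 12: x in {0,2,4,5}, choose 5; 0->5 ok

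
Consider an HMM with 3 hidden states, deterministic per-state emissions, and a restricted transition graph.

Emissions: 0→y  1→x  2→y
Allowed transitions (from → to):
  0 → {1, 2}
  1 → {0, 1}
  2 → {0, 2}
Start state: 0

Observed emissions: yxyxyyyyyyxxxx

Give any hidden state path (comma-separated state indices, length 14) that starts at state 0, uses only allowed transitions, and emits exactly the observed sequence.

0,1,0,1,0,2,2,2,2,0,1,1,1,1

  0: obs=y cand={0,2} pick 0 [start]
  1: obs=x cand={1} pick 1 [0->1 ok]
  2: obs=y cand={0,2} pick 0 [1->0 ok]
  3: obs=x cand={1} pick 1 [0->1 ok]
  4: obs=y cand={0,2} pick 0 [1->0 ok]
  5: obs=y cand={0,2} pick 2 [0->2 ok]
  6: obs=y cand={0,2} pick 2 [2->2 ok]
  7: obs=y cand={0,2} pick 2 [2->2 ok]
  8: obs=y cand={0,2} pick 2 [2->2 ok]
  9: obs=y cand={0,2} pick 0 [2->0 ok]
  10: obs=x cand={1} pick 1 [0->1 ok]
  11: obs=x cand={1} pick 1 [1->1 ok]
  12: obs=x cand={1} pick 1 [1->1 ok]
  13: obs=x cand={1} pick 1 [1->1 ok]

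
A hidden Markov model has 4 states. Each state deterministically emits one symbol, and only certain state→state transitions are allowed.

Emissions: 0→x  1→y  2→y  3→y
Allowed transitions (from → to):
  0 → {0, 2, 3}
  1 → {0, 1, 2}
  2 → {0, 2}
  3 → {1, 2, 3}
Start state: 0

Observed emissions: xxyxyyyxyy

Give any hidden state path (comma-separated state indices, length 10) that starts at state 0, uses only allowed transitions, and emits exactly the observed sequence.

0,0,2,0,3,2,2,0,3,3

  [0] x  {0}  => 0  start
  [1] x  {0}  => 0  0->0 ok
  [2] y  {1,2,3}  => 2  0->2 ok
  [3] x  {0}  => 0  2->0 ok
  [4] y  {1,2,3}  => 3  0->3 ok
  [5] y  {1,2,3}  => 2  3->2 ok
  [6] y  {1,2,3}  => 2  2->2 ok
  [7] x  {0}  => 0  2->0 ok
  [8] y  {1,2,3}  => 3  0->3 ok
  [9] y  {1,2,3}  => 3  3->3 ok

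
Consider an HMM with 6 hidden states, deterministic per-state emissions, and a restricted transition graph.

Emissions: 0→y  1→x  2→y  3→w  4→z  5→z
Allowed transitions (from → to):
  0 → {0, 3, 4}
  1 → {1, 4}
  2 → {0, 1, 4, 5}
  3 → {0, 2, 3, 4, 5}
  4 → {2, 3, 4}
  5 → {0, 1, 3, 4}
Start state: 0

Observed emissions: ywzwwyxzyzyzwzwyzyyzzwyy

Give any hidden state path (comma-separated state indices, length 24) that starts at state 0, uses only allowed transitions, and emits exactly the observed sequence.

0,3,5,3,3,2,1,4,2,4,2,4,3,4,3,2,4,2,0,4,4,3,0,0

  pos 0: y in {0,2}, choose 0; start
  pos 1: w in {3}, choose 3; 0->3 ok
  pos 2: z in {4,5}, choose 5; 3->5 ok
  pos 3: w in {3}, choose 3; 5->3 ok
  pos 4: w in {3}, choose 3; 3->3 ok
  pos 5: y in {0,2}, choose 2; 3->2 ok
  pos 6: x in {1}, choose 1; 2->1 ok
  pos 7: z in {4,5}, choose 4; 1->4 ok
  pos 8: y in {0,2}, choose 2; 4->2 ok
  pos 9: z in {4,5}, choose 4; 2->4 ok
  pos 10: y in {0,2}, choose 2; 4->2 ok
  pos 11: z in {4,5}, choose 4; 2->4 ok
  pos 12: w in {3}, choose 3; 4->3 ok
  pos 13: z in {4,5}, choose 4; 3->4 ok
  pos 14: w in {3}, choose 3; 4->3 ok
  pos 15: y in {0,2}, choose 2; 3->2 ok
  pos 16: z in {4,5}, choose 4; 2->4 ok
  pos 17: y in {0,2}, choose 2; 4->2 ok
  pos 18: y in {0,2}, choose 0; 2->0 ok
  pos 19: z in {4,5}, choose 4; 0->4 ok
  pos 20: z in {4,5}, choose 4; 4->4 ok
  pos 21: w in {3}, choose 3; 4->3 ok
  pos 22: y in {0,2}, choose 0; 3->0 ok
  pos 23: y in {0,2}, choose 0; 0->0 ok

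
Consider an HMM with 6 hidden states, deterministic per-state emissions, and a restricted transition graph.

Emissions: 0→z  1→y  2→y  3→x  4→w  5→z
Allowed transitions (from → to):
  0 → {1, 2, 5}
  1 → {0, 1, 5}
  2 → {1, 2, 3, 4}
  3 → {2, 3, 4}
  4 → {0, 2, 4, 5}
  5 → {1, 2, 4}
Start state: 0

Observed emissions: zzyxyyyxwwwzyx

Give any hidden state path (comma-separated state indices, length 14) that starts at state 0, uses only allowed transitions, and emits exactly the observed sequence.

  pos 0: z in {0,5}, choose 0; start
  pos 1: z in {0,5}, choose 5; 0->5 ok
  pos 2: y in {1,2}, choose 2; 5->2 ok
  pos 3: x in {3}, choose 3; 2->3 ok
  pos 4: y in {1,2}, choose 2; 3->2 ok
  pos 5: y in {1,2}, choose 2; 2->2 ok
  pos 6: y in {1,2}, choose 2; 2->2 ok
  pos 7: x in {3}, choose 3; 2->3 ok
  pos 8: w in {4}, choose 4; 3->4 ok
  pos 9: w in {4}, choose 4; 4->4 ok
  pos 10: w in {4}, choose 4; 4->4 ok
  pos 11: z in {0,5}, choose 0; 4->0 ok
  pos 12: y in {1,2}, choose 2; 0->2 ok
  pos 13: x in {3}, choose 3; 2->3 ok

0,5,2,3,2,2,2,3,4,4,4,0,2,3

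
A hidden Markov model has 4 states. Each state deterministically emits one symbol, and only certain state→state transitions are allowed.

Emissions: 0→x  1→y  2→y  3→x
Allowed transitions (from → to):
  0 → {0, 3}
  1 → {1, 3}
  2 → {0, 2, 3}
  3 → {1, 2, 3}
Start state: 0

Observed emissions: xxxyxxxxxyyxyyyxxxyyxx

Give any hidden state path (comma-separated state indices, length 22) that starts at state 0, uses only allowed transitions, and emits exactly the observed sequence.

  pos 0: x in {0,3}, choose 0; start
  pos 1: x in {0,3}, choose 0; 0->0 ok
  pos 2: x in {0,3}, choose 3; 0->3 ok
  pos 3: y in {1,2}, choose 2; 3->2 ok
  pos 4: x in {0,3}, choose 0; 2->0 ok
  pos 5: x in {0,3}, choose 0; 0->0 ok
  pos 6: x in {0,3}, choose 0; 0->0 ok
  pos 7: x in {0,3}, choose 0; 0->0 ok
  pos 8: x in {0,3}, choose 3; 0->3 ok
  pos 9: y in {1,2}, choose 1; 3->1 ok
  pos 10: y in {1,2}, choose 1; 1->1 ok
  pos 11: x in {0,3}, choose 3; 1->3 ok
  pos 12: y in {1,2}, choose 2; 3->2 ok
  pos 13: y in {1,2}, choose 2; 2->2 ok
  pos 14: y in {1,2}, choose 2; 2->2 ok
  pos 15: x in {0,3}, choose 0; 2->0 ok
  pos 16: x in {0,3}, choose 3; 0->3 ok
  pos 17: x in {0,3}, choose 3; 3->3 ok
  pos 18: y in {1,2}, choose 1; 3->1 ok
  pos 19: y in {1,2}, choose 1; 1->1 ok
  pos 20: x in {0,3}, choose 3; 1->3 ok
  pos 21: x in {0,3}, choose 3; 3->3 ok

0,0,3,2,0,0,0,0,3,1,1,3,2,2,2,0,3,3,1,1,3,3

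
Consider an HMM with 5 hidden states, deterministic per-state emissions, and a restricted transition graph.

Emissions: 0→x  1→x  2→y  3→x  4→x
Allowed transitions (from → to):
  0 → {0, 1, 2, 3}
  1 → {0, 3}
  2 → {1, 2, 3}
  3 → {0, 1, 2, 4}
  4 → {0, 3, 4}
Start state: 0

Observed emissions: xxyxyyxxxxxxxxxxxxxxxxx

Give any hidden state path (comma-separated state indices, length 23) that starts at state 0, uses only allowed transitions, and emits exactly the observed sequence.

  0: obs=x cand={0,1,3,4} pick 0 [start]
  1: obs=x cand={0,1,3,4} pick 0 [0->0 ok]
  2: obs=y cand={2} pick 2 [0->2 ok]
  3: obs=x cand={0,1,3,4} pick 3 [2->3 ok]
  4: obs=y cand={2} pick 2 [3->2 ok]
  5: obs=y cand={2} pick 2 [2->2 ok]
  6: obs=x cand={0,1,3,4} pick 1 [2->1 ok]
  7: obs=x cand={0,1,3,4} pick 0 [1->0 ok]
  8: obs=x cand={0,1,3,4} pick 0 [0->0 ok]
  9: obs=x cand={0,1,3,4} pick 3 [0->3 ok]
  10: obs=x cand={0,1,3,4} pick 1 [3->1 ok]
  11: obs=x cand={0,1,3,4} pick 0 [1->0 ok]
  12: obs=x cand={0,1,3,4} pick 0 [0->0 ok]
  13: obs=x cand={0,1,3,4} pick 1 [0->1 ok]
  14: obs=x cand={0,1,3,4} pick 0 [1->0 ok]
  15: obs=x cand={0,1,3,4} pick 1 [0->1 ok]
  16: obs=x cand={0,1,3,4} pick 3 [1->3 ok]
  17: obs=x cand={0,1,3,4} pick 4 [3->4 ok]
  18: obs=x cand={0,1,3,4} pick 0 [4->0 ok]
  19: obs=x cand={0,1,3,4} pick 3 [0->3 ok]
  20: obs=x cand={0,1,3,4} pick 1 [3->1 ok]
  21: obs=x cand={0,1,3,4} pick 0 [1->0 ok]
  22: obs=x cand={0,1,3,4} pick 3 [0->3 ok]

0,0,2,3,2,2,1,0,0,3,1,0,0,1,0,1,3,4,0,3,1,0,3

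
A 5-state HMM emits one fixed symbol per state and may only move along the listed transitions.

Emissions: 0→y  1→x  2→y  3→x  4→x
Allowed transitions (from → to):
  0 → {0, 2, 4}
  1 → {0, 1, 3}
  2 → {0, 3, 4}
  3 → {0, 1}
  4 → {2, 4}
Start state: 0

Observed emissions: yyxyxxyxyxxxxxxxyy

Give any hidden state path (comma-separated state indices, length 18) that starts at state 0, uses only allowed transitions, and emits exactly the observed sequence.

  [0] y  {0,2}  => 0  start
  [1] y  {0,2}  => 0  0->0 ok
  [2] x  {1,3,4}  => 4  0->4 ok
  [3] y  {0,2}  => 2  4->2 ok
  [4] x  {1,3,4}  => 4  2->4 ok
  [5] x  {1,3,4}  => 4  4->4 ok
  [6] y  {0,2}  => 2  4->2 ok
  [7] x  {1,3,4}  => 4  2->4 ok
  [8] y  {0,2}  => 2  4->2 ok
  [9] x  {1,3,4}  => 3  2->3 ok
  [10] x  {1,3,4}  => 1  3->1 ok
  [11] x  {1,3,4}  => 3  1->3 ok
  [12] x  {1,3,4}  => 1  3->1 ok
  [13] x  {1,3,4}  => 3  1->3 ok
  [14] x  {1,3,4}  => 1  3->1 ok
  [15] x  {1,3,4}  => 1  1->1 ok
  [16] y  {0,2}  => 0  1->0 ok
  [17] y  {0,2}  => 2  0->2 ok

0,0,4,2,4,4,2,4,2,3,1,3,1,3,1,1,0,2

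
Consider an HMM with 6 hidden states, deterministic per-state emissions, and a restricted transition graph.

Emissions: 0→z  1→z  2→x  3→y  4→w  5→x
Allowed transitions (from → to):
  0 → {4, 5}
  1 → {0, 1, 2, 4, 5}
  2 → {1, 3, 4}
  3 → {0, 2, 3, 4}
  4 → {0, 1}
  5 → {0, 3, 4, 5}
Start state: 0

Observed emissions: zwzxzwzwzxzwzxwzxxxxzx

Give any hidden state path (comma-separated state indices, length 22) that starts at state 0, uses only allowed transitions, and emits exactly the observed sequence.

  t0 'z' -> {0,1}, take 0 (start)
  t1 'w' -> {4}, take 4 (0->4 ok)
  t2 'z' -> {0,1}, take 1 (4->1 ok)
  t3 'x' -> {2,5}, take 2 (1->2 ok)
  t4 'z' -> {0,1}, take 1 (2->1 ok)
  t5 'w' -> {4}, take 4 (1->4 ok)
  t6 'z' -> {0,1}, take 0 (4->0 ok)
  t7 'w' -> {4}, take 4 (0->4 ok)
  t8 'z' -> {0,1}, take 1 (4->1 ok)
  t9 'x' -> {2,5}, take 5 (1->5 ok)
  t10 'z' -> {0,1}, take 0 (5->0 ok)
  t11 'w' -> {4}, take 4 (0->4 ok)
  t12 'z' -> {0,1}, take 1 (4->1 ok)
  t13 'x' -> {2,5}, take 5 (1->5 ok)
  t14 'w' -> {4}, take 4 (5->4 ok)
  t15 'z' -> {0,1}, take 0 (4->0 ok)
  t16 'x' -> {2,5}, take 5 (0->5 ok)
  t17 'x' -> {2,5}, take 5 (5->5 ok)
  t18 'x' -> {2,5}, take 5 (5->5 ok)
  t19 'x' -> {2,5}, take 5 (5->5 ok)
  t20 'z' -> {0,1}, take 0 (5->0 ok)
  t21 'x' -> {2,5}, take 5 (0->5 ok)

0,4,1,2,1,4,0,4,1,5,0,4,1,5,4,0,5,5,5,5,0,5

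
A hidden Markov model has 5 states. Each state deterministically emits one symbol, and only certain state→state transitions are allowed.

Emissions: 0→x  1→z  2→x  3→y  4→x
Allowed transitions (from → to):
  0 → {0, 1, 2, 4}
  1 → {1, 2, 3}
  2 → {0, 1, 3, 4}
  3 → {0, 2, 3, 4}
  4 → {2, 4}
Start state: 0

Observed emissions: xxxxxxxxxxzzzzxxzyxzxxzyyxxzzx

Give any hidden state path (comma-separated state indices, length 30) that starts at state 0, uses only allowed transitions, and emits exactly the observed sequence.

  pos 0: x in {0,2,4}, choose 0; start
  pos 1: x in {0,2,4}, choose 4; 0->4 ok
  pos 2: x in {0,2,4}, choose 4; 4->4 ok
  pos 3: x in {0,2,4}, choose 2; 4->2 ok
  pos 4: x in {0,2,4}, choose 4; 2->4 ok
  pos 5: x in {0,2,4}, choose 4; 4->4 ok
  pos 6: x in {0,2,4}, choose 4; 4->4 ok
  pos 7: x in {0,2,4}, choose 2; 4->2 ok
  pos 8: x in {0,2,4}, choose 4; 2->4 ok
  pos 9: x in {0,2,4}, choose 2; 4->2 ok
  pos 10: z in {1}, choose 1; 2->1 ok
  pos 11: z in {1}, choose 1; 1->1 ok
  pos 12: z in {1}, choose 1; 1->1 ok
  pos 13: z in {1}, choose 1; 1->1 ok
  pos 14: x in {0,2,4}, choose 2; 1->2 ok
  pos 15: x in {0,2,4}, choose 0; 2->0 ok
  pos 16: z in {1}, choose 1; 0->1 ok
  pos 17: y in {3}, choose 3; 1->3 ok
  pos 18: x in {0,2,4}, choose 2; 3->2 ok
  pos 19: z in {1}, choose 1; 2->1 ok
  pos 20: x in {0,2,4}, choose 2; 1->2 ok
  pos 21: x in {0,2,4}, choose 0; 2->0 ok
  pos 22: z in {1}, choose 1; 0->1 ok
  pos 23: y in {3}, choose 3; 1->3 ok
  pos 24: y in {3}, choose 3; 3->3 ok
  pos 25: x in {0,2,4}, choose 0; 3->0 ok
  pos 26: x in {0,2,4}, choose 0; 0->0 ok
  pos 27: z in {1}, choose 1; 0->1 ok
  pos 28: z in {1}, choose 1; 1->1 ok
  pos 29: x in {0,2,4}, choose 2; 1->2 ok

0,4,4,2,4,4,4,2,4,2,1,1,1,1,2,0,1,3,2,1,2,0,1,3,3,0,0,1,1,2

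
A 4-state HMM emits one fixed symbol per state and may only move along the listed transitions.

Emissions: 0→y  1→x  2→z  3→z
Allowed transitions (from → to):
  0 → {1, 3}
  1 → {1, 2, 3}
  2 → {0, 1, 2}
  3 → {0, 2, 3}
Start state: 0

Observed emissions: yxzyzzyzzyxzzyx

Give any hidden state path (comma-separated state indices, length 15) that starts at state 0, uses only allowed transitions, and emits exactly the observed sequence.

  t0 'y' -> {0}, take 0 (start)
  t1 'x' -> {1}, take 1 (0->1 ok)
  t2 'z' -> {2,3}, take 2 (1->2 ok)
  t3 'y' -> {0}, take 0 (2->0 ok)
  t4 'z' -> {2,3}, take 3 (0->3 ok)
  t5 'z' -> {2,3}, take 2 (3->2 ok)
  t6 'y' -> {0}, take 0 (2->0 ok)
  t7 'z' -> {2,3}, take 3 (0->3 ok)
  t8 'z' -> {2,3}, take 2 (3->2 ok)
  t9 'y' -> {0}, take 0 (2->0 ok)
  t10 'x' -> {1}, take 1 (0->1 ok)
  t11 'z' -> {2,3}, take 3 (1->3 ok)
  t12 'z' -> {2,3}, take 3 (3->3 ok)
  t13 'y' -> {0}, take 0 (3->0 ok)
  t14 'x' -> {1}, take 1 (0->1 ok)

0,1,2,0,3,2,0,3,2,0,1,3,3,0,1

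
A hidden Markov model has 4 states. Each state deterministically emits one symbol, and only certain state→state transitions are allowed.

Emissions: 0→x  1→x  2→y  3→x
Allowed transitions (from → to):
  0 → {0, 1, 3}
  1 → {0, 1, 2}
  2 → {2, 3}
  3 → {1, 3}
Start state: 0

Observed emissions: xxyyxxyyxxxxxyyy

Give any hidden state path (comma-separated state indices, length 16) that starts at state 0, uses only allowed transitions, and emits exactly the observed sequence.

0,1,2,2,3,1,2,2,3,3,3,1,1,2,2,2

  pos 0: x in {0,1,3}, choose 0; start
  pos 1: x in {0,1,3}, choose 1; 0->1 ok
  pos 2: y in {2}, choose 2; 1->2 ok
  pos 3: y in {2}, choose 2; 2->2 ok
  pos 4: x in {0,1,3}, choose 3; 2->3 ok
  pos 5: x in {0,1,3}, choose 1; 3->1 ok
  pos 6: y in {2}, choose 2; 1->2 ok
  pos 7: y in {2}, choose 2; 2->2 ok
  pos 8: x in {0,1,3}, choose 3; 2->3 ok
  pos 9: x in {0,1,3}, choose 3; 3->3 ok
  pos 10: x in {0,1,3}, choose 3; 3->3 ok
  pos 11: x in {0,1,3}, choose 1; 3->1 ok
  pos 12: x in {0,1,3}, choose 1; 1->1 ok
  pos 13: y in {2}, choose 2; 1->2 ok
  pos 14: y in {2}, choose 2; 2->2 ok
  pos 15: y in {2}, choose 2; 2->2 ok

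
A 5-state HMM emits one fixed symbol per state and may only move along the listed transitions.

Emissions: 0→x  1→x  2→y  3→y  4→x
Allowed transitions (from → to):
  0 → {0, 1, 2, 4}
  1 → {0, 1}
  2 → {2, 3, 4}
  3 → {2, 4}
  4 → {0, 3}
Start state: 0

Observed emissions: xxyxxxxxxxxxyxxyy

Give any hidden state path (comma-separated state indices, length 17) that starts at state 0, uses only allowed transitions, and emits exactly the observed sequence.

  pos 0: x in {0,1,4}, choose 0; start
  pos 1: x in {0,1,4}, choose 4; 0->4 ok
  pos 2: y in {2,3}, choose 3; 4->3 ok
  pos 3: x in {0,1,4}, choose 4; 3->4 ok
  pos 4: x in {0,1,4}, choose 0; 4->0 ok
  pos 5: x in {0,1,4}, choose 1; 0->1 ok
  pos 6: x in {0,1,4}, choose 1; 1->1 ok
  pos 7: x in {0,1,4}, choose 0; 1->0 ok
  pos 8: x in {0,1,4}, choose 0; 0->0 ok
  pos 9: x in {0,1,4}, choose 0; 0->0 ok
  pos 10: x in {0,1,4}, choose 0; 0->0 ok
  pos 11: x in {0,1,4}, choose 4; 0->4 ok
  pos 12: y in {2,3}, choose 3; 4->3 ok
  pos 13: x in {0,1,4}, choose 4; 3->4 ok
  pos 14: x in {0,1,4}, choose 0; 4->0 ok
  pos 15: y in {2,3}, choose 2; 0->2 ok
  pos 16: y in {2,3}, choose 2; 2->2 ok

0,4,3,4,0,1,1,0,0,0,0,4,3,4,0,2,2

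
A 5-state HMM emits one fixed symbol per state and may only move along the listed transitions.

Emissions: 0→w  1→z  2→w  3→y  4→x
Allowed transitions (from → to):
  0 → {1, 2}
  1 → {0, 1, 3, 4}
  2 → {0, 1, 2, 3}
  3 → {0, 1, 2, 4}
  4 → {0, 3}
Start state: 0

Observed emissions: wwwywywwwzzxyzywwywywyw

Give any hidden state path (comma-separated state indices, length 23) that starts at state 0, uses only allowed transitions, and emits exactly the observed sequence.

  0: obs=w cand={0,2} pick 0 [start]
  1: obs=w cand={0,2} pick 2 [0->2 ok]
  2: obs=w cand={0,2} pick 2 [2->2 ok]
  3: obs=y cand={3} pick 3 [2->3 ok]
  4: obs=w cand={0,2} pick 2 [3->2 ok]
  5: obs=y cand={3} pick 3 [2->3 ok]
  6: obs=w cand={0,2} pick 0 [3->0 ok]
  7: obs=w cand={0,2} pick 2 [0->2 ok]
  8: obs=w cand={0,2} pick 2 [2->2 ok]
  9: obs=z cand={1} pick 1 [2->1 ok]
  10: obs=z cand={1} pick 1 [1->1 ok]
  11: obs=x cand={4} pick 4 [1->4 ok]
  12: obs=y cand={3} pick 3 [4->3 ok]
  13: obs=z cand={1} pick 1 [3->1 ok]
  14: obs=y cand={3} pick 3 [1->3 ok]
  15: obs=w cand={0,2} pick 2 [3->2 ok]
  16: obs=w cand={0,2} pick 2 [2->2 ok]
  17: obs=y cand={3} pick 3 [2->3 ok]
  18: obs=w cand={0,2} pick 2 [3->2 ok]
  19: obs=y cand={3} pick 3 [2->3 ok]
  20: obs=w cand={0,2} pick 2 [3->2 ok]
  21: obs=y cand={3} pick 3 [2->3 ok]
  22: obs=w cand={0,2} pick 0 [3->0 ok]

0,2,2,3,2,3,0,2,2,1,1,4,3,1,3,2,2,3,2,3,2,3,0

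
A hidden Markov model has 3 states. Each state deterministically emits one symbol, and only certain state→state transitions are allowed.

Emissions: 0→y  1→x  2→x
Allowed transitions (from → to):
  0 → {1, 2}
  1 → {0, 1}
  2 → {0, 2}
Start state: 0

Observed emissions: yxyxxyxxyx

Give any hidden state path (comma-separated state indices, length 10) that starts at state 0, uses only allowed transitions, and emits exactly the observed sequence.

0,2,0,1,1,0,1,1,0,2

  pos 0: y in {0}, choose 0; start
  pos 1: x in {1,2}, choose 2; 0->2 ok
  pos 2: y in {0}, choose 0; 2->0 ok
  pos 3: x in {1,2}, choose 1; 0->1 ok
  pos 4: x in {1,2}, choose 1; 1->1 ok
  pos 5: y in {0}, choose 0; 1->0 ok
  pos 6: x in {1,2}, choose 1; 0->1 ok
  pos 7: x in {1,2}, choose 1; 1->1 ok
  pos 8: y in {0}, choose 0; 1->0 ok
  pos 9: x in {1,2}, choose 2; 0->2 ok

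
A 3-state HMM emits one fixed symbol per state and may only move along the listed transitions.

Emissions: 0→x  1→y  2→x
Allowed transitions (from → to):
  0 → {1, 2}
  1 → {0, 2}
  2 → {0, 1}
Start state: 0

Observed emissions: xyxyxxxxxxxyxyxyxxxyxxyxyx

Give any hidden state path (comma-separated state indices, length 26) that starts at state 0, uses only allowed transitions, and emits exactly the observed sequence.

0,1,2,1,0,2,0,2,0,2,0,1,0,1,0,1,0,2,0,1,2,0,1,0,1,0

  pos 0: x in {0,2}, choose 0; start
  pos 1: y in {1}, choose 1; 0->1 ok
  pos 2: x in {0,2}, choose 2; 1->2 ok
  pos 3: y in {1}, choose 1; 2->1 ok
  pos 4: x in {0,2}, choose 0; 1->0 ok
  pos 5: x in {0,2}, choose 2; 0->2 ok
  pos 6: x in {0,2}, choose 0; 2->0 ok
  pos 7: x in {0,2}, choose 2; 0->2 ok
  pos 8: x in {0,2}, choose 0; 2->0 ok
  pos 9: x in {0,2}, choose 2; 0->2 ok
  pos 10: x in {0,2}, choose 0; 2->0 ok
  pos 11: y in {1}, choose 1; 0->1 ok
  pos 12: x in {0,2}, choose 0; 1->0 ok
  pos 13: y in {1}, choose 1; 0->1 ok
  pos 14: x in {0,2}, choose 0; 1->0 ok
  pos 15: y in {1}, choose 1; 0->1 ok
  pos 16: x in {0,2}, choose 0; 1->0 ok
  pos 17: x in {0,2}, choose 2; 0->2 ok
  pos 18: x in {0,2}, choose 0; 2->0 ok
  pos 19: y in {1}, choose 1; 0->1 ok
  pos 20: x in {0,2}, choose 2; 1->2 ok
  pos 21: x in {0,2}, choose 0; 2->0 ok
  pos 22: y in {1}, choose 1; 0->1 ok
  pos 23: x in {0,2}, choose 0; 1->0 ok
  pos 24: y in {1}, choose 1; 0->1 ok
  pos 25: x in {0,2}, choose 0; 1->0 ok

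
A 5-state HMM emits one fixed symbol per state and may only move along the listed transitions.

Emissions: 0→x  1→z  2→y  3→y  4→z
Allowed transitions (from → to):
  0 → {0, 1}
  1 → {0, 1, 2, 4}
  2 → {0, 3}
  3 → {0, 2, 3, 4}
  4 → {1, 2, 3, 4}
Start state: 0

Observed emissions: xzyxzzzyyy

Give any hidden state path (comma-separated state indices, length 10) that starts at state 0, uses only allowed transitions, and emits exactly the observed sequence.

0,1,2,0,1,1,1,2,3,3

  t0 'x' -> {0}, take 0 (start)
  t1 'z' -> {1,4}, take 1 (0->1 ok)
  t2 'y' -> {2,3}, take 2 (1->2 ok)
  t3 'x' -> {0}, take 0 (2->0 ok)
  t4 'z' -> {1,4}, take 1 (0->1 ok)
  t5 'z' -> {1,4}, take 1 (1->1 ok)
  t6 'z' -> {1,4}, take 1 (1->1 ok)
  t7 'y' -> {2,3}, take 2 (1->2 ok)
  t8 'y' -> {2,3}, take 3 (2->3 ok)
  t9 'y' -> {2,3}, take 3 (3->3 ok)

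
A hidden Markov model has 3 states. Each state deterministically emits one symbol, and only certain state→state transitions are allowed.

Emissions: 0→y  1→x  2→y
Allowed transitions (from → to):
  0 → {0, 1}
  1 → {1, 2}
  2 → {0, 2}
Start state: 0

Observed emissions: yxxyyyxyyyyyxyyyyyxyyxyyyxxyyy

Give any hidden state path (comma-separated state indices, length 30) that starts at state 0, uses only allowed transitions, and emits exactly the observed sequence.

  t0 'y' -> {0,2}, take 0 (start)
  t1 'x' -> {1}, take 1 (0->1 ok)
  t2 'x' -> {1}, take 1 (1->1 ok)
  t3 'y' -> {0,2}, take 2 (1->2 ok)
  t4 'y' -> {0,2}, take 2 (2->2 ok)
  t5 'y' -> {0,2}, take 0 (2->0 ok)
  t6 'x' -> {1}, take 1 (0->1 ok)
  t7 'y' -> {0,2}, take 2 (1->2 ok)
  t8 'y' -> {0,2}, take 2 (2->2 ok)
  t9 'y' -> {0,2}, take 2 (2->2 ok)
  t10 'y' -> {0,2}, take 0 (2->0 ok)
  t11 'y' -> {0,2}, take 0 (0->0 ok)
  t12 'x' -> {1}, take 1 (0->1 ok)
  t13 'y' -> {0,2}, take 2 (1->2 ok)
  t14 'y' -> {0,2}, take 0 (2->0 ok)
  t15 'y' -> {0,2}, take 0 (0->0 ok)
  t16 'y' -> {0,2}, take 0 (0->0 ok)
  t17 'y' -> {0,2}, take 0 (0->0 ok)
  t18 'x' -> {1}, take 1 (0->1 ok)
  t19 'y' -> {0,2}, take 2 (1->2 ok)
  t20 'y' -> {0,2}, take 0 (2->0 ok)
  t21 'x' -> {1}, take 1 (0->1 ok)
  t22 'y' -> {0,2}, take 2 (1->2 ok)
  t23 'y' -> {0,2}, take 2 (2->2 ok)
  t24 'y' -> {0,2}, take 0 (2->0 ok)
  t25 'x' -> {1}, take 1 (0->1 ok)
  t26 'x' -> {1}, take 1 (1->1 ok)
  t27 'y' -> {0,2}, take 2 (1->2 ok)
  t28 'y' -> {0,2}, take 2 (2->2 ok)
  t29 'y' -> {0,2}, take 0 (2->0 ok)

0,1,1,2,2,0,1,2,2,2,0,0,1,2,0,0,0,0,1,2,0,1,2,2,0,1,1,2,2,0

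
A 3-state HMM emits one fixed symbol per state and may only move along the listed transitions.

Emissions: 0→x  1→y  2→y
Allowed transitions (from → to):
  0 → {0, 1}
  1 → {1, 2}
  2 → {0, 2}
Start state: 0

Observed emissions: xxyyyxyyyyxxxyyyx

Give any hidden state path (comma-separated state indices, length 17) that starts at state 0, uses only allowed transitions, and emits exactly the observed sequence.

0,0,1,2,2,0,1,1,1,2,0,0,0,1,1,2,0

  t0 'x' -> {0}, take 0 (start)
  t1 'x' -> {0}, take 0 (0->0 ok)
  t2 'y' -> {1,2}, take 1 (0->1 ok)
  t3 'y' -> {1,2}, take 2 (1->2 ok)
  t4 'y' -> {1,2}, take 2 (2->2 ok)
  t5 'x' -> {0}, take 0 (2->0 ok)
  t6 'y' -> {1,2}, take 1 (0->1 ok)
  t7 'y' -> {1,2}, take 1 (1->1 ok)
  t8 'y' -> {1,2}, take 1 (1->1 ok)
  t9 'y' -> {1,2}, take 2 (1->2 ok)
  t10 'x' -> {0}, take 0 (2->0 ok)
  t11 'x' -> {0}, take 0 (0->0 ok)
  t12 'x' -> {0}, take 0 (0->0 ok)
  t13 'y' -> {1,2}, take 1 (0->1 ok)
  t14 'y' -> {1,2}, take 1 (1->1 ok)
  t15 'y' -> {1,2}, take 2 (1->2 ok)
  t16 'x' -> {0}, take 0 (2->0 ok)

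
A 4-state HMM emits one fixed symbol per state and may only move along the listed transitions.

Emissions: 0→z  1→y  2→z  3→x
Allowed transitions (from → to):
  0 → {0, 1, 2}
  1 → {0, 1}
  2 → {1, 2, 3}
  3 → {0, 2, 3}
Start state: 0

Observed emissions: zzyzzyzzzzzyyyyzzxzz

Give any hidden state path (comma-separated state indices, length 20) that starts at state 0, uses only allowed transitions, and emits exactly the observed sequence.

  t0 'z' -> {0,2}, take 0 (start)
  t1 'z' -> {0,2}, take 2 (0->2 ok)
  t2 'y' -> {1}, take 1 (2->1 ok)
  t3 'z' -> {0,2}, take 0 (1->0 ok)
  t4 'z' -> {0,2}, take 0 (0->0 ok)
  t5 'y' -> {1}, take 1 (0->1 ok)
  t6 'z' -> {0,2}, take 0 (1->0 ok)
  t7 'z' -> {0,2}, take 0 (0->0 ok)
  t8 'z' -> {0,2}, take 0 (0->0 ok)
  t9 'z' -> {0,2}, take 0 (0->0 ok)
  t10 'z' -> {0,2}, take 2 (0->2 ok)
  t11 'y' -> {1}, take 1 (2->1 ok)
  t12 'y' -> {1}, take 1 (1->1 ok)
  t13 'y' -> {1}, take 1 (1->1 ok)
  t14 'y' -> {1}, take 1 (1->1 ok)
  t15 'z' -> {0,2}, take 0 (1->0 ok)
  t16 'z' -> {0,2}, take 2 (0->2 ok)
  t17 'x' -> {3}, take 3 (2->3 ok)
  t18 'z' -> {0,2}, take 2 (3->2 ok)
  t19 'z' -> {0,2}, take 2 (2->2 ok)

0,2,1,0,0,1,0,0,0,0,2,1,1,1,1,0,2,3,2,2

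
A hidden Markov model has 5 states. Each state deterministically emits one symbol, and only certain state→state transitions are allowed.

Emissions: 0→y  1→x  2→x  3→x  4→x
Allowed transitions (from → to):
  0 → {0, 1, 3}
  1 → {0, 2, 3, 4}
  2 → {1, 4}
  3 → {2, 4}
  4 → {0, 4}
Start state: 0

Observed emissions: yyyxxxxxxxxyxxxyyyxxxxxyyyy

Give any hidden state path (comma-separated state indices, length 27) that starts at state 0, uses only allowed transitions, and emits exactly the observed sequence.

  0: obs=y cand={0} pick 0 [start]
  1: obs=y cand={0} pick 0 [0->0 ok]
  2: obs=y cand={0} pick 0 [0->0 ok]
  3: obs=x cand={1,2,3,4} pick 3 [0->3 ok]
  4: obs=x cand={1,2,3,4} pick 2 [3->2 ok]
  5: obs=x cand={1,2,3,4} pick 1 [2->1 ok]
  6: obs=x cand={1,2,3,4} pick 2 [1->2 ok]
  7: obs=x cand={1,2,3,4} pick 1 [2->1 ok]
  8: obs=x cand={1,2,3,4} pick 3 [1->3 ok]
  9: obs=x cand={1,2,3,4} pick 2 [3->2 ok]
  10: obs=x cand={1,2,3,4} pick 4 [2->4 ok]
  11: obs=y cand={0} pick 0 [4->0 ok]
  12: obs=x cand={1,2,3,4} pick 3 [0->3 ok]
  13: obs=x cand={1,2,3,4} pick 4 [3->4 ok]
  14: obs=x cand={1,2,3,4} pick 4 [4->4 ok]
  15: obs=y cand={0} pick 0 [4->0 ok]
  16: obs=y cand={0} pick 0 [0->0 ok]
  17: obs=y cand={0} pick 0 [0->0 ok]
  18: obs=x cand={1,2,3,4} pick 3 [0->3 ok]
  19: obs=x cand={1,2,3,4} pick 2 [3->2 ok]
  20: obs=x cand={1,2,3,4} pick 1 [2->1 ok]
  21: obs=x cand={1,2,3,4} pick 2 [1->2 ok]
  22: obs=x cand={1,2,3,4} pick 4 [2->4 ok]
  23: obs=y cand={0} pick 0 [4->0 ok]
  24: obs=y cand={0} pick 0 [0->0 ok]
  25: obs=y cand={0} pick 0 [0->0 ok]
  26: obs=y cand={0} pick 0 [0->0 ok]

0,0,0,3,2,1,2,1,3,2,4,0,3,4,4,0,0,0,3,2,1,2,4,0,0,0,0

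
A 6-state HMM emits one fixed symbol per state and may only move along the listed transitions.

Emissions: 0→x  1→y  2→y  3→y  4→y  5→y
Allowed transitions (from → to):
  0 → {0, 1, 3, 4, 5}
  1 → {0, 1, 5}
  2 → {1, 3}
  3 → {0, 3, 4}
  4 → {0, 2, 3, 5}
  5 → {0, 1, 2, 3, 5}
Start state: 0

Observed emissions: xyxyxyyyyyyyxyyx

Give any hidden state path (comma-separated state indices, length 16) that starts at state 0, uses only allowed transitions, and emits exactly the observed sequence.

  pos 0: x in {0}, choose 0; start
  pos 1: y in {1,2,3,4,5}, choose 1; 0->1 ok
  pos 2: x in {0}, choose 0; 1->0 ok
  pos 3: y in {1,2,3,4,5}, choose 1; 0->1 ok
  pos 4: x in {0}, choose 0; 1->0 ok
  pos 5: y in {1,2,3,4,5}, choose 5; 0->5 ok
  pos 6: y in {1,2,3,4,5}, choose 5; 5->5 ok
  pos 7: y in {1,2,3,4,5}, choose 5; 5->5 ok
  pos 8: y in {1,2,3,4,5}, choose 5; 5->5 ok
  pos 9: y in {1,2,3,4,5}, choose 5; 5->5 ok
  pos 10: y in {1,2,3,4,5}, choose 2; 5->2 ok
  pos 11: y in {1,2,3,4,5}, choose 1; 2->1 ok
  pos 12: x in {0}, choose 0; 1->0 ok
  pos 13: y in {1,2,3,4,5}, choose 5; 0->5 ok
  pos 14: y in {1,2,3,4,5}, choose 5; 5->5 ok
  pos 15: x in {0}, choose 0; 5->0 ok

0,1,0,1,0,5,5,5,5,5,2,1,0,5,5,0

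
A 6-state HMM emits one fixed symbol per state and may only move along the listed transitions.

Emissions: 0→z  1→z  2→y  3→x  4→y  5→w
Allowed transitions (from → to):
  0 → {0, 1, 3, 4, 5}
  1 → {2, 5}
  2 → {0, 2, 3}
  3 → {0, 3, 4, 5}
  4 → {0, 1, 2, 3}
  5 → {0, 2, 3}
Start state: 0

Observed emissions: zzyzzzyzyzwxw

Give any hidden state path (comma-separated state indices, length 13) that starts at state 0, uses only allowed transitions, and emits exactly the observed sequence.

0,1,2,0,0,1,2,0,4,1,5,3,5

  0: obs=z cand={0,1} pick 0 [start]
  1: obs=z cand={0,1} pick 1 [0->1 ok]
  2: obs=y cand={2,4} pick 2 [1->2 ok]
  3: obs=z cand={0,1} pick 0 [2->0 ok]
  4: obs=z cand={0,1} pick 0 [0->0 ok]
  5: obs=z cand={0,1} pick 1 [0->1 ok]
  6: obs=y cand={2,4} pick 2 [1->2 ok]
  7: obs=z cand={0,1} pick 0 [2->0 ok]
  8: obs=y cand={2,4} pick 4 [0->4 ok]
  9: obs=z cand={0,1} pick 1 [4->1 ok]
  10: obs=w cand={5} pick 5 [1->5 ok]
  11: obs=x cand={3} pick 3 [5->3 ok]
  12: obs=w cand={5} pick 5 [3->5 ok]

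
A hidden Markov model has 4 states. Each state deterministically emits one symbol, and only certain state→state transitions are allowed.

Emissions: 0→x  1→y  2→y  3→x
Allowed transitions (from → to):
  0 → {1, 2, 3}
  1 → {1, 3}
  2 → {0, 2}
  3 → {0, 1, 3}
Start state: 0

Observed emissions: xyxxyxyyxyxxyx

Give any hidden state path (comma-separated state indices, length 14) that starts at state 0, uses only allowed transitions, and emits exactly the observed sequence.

  [0] x  {0,3}  => 0  start
  [1] y  {1,2}  => 1  0->1 ok
  [2] x  {0,3}  => 3  1->3 ok
  [3] x  {0,3}  => 0  3->0 ok
  [4] y  {1,2}  => 2  0->2 ok
  [5] x  {0,3}  => 0  2->0 ok
  [6] y  {1,2}  => 2  0->2 ok
  [7] y  {1,2}  => 2  2->2 ok
  [8] x  {0,3}  => 0  2->0 ok
  [9] y  {1,2}  => 1  0->1 ok
  [10] x  {0,3}  => 3  1->3 ok
  [11] x  {0,3}  => 3  3->3 ok
  [12] y  {1,2}  => 1  3->1 ok
  [13] x  {0,3}  => 3  1->3 ok

0,1,3,0,2,0,2,2,0,1,3,3,1,3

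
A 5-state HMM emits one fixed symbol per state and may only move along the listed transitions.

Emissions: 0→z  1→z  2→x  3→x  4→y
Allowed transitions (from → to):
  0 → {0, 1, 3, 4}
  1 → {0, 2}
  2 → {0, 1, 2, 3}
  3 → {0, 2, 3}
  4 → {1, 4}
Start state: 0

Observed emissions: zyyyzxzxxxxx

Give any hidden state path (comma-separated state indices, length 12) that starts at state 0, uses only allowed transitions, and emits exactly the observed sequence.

0,4,4,4,1,2,1,2,2,3,3,3

  [0] z  {0,1}  => 0  start
  [1] y  {4}  => 4  0->4 ok
  [2] y  {4}  => 4  4->4 ok
  [3] y  {4}  => 4  4->4 ok
  [4] z  {0,1}  => 1  4->1 ok
  [5] x  {2,3}  => 2  1->2 ok
  [6] z  {0,1}  => 1  2->1 ok
  [7] x  {2,3}  => 2  1->2 ok
  [8] x  {2,3}  => 2  2->2 ok
  [9] x  {2,3}  => 3  2->3 ok
  [10] x  {2,3}  => 3  3->3 ok
  [11] x  {2,3}  => 3  3->3 ok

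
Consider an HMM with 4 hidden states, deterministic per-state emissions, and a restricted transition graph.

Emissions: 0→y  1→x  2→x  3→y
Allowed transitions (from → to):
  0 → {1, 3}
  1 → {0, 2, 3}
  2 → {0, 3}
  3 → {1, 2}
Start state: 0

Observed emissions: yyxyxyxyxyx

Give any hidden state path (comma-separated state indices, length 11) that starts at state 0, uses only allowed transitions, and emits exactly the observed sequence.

  [0] y  {0,3}  => 0  start
  [1] y  {0,3}  => 3  0->3 ok
  [2] x  {1,2}  => 2  3->2 ok
  [3] y  {0,3}  => 3  2->3 ok
  [4] x  {1,2}  => 1  3->1 ok
  [5] y  {0,3}  => 0  1->0 ok
  [6] x  {1,2}  => 1  0->1 ok
  [7] y  {0,3}  => 3  1->3 ok
  [8] x  {1,2}  => 2  3->2 ok
  [9] y  {0,3}  => 0  2->0 ok
  [10] x  {1,2}  => 1  0->1 ok

0,3,2,3,1,0,1,3,2,0,1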